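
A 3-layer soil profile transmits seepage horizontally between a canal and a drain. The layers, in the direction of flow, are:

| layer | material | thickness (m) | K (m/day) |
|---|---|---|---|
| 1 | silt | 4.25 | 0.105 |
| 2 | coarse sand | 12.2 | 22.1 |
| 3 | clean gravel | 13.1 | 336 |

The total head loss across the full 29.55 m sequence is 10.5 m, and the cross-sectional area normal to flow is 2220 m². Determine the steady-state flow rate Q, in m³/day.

568

Flow is perpendicular to layering, so the layers act in series and the equivalent K is the thickness-weighted harmonic mean.
Total thickness L = 4.25 + 12.2 + 13.1 = 29.55 m.
Σ(b_i/K_i) = 4.25/0.105 + 12.2/22.1 + 13.1/336 = 41.07 d.
K_eq = L / Σ(b_i/K_i) = 29.55 / 41.07 = 0.7196 m/day.
Q = K_eq · A · (Δh/L) = 0.7196 × 2220 × (10.5/29.55) = 567.6 m³/day.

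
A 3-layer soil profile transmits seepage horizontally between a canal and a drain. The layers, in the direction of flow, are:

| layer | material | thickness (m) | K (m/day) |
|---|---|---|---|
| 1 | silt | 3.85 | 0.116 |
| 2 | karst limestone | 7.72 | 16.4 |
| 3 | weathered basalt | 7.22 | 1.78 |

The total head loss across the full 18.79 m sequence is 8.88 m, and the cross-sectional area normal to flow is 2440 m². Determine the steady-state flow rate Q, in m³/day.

Flow is perpendicular to layering, so the layers act in series and the equivalent K is the thickness-weighted harmonic mean.
Total thickness L = 3.85 + 7.72 + 7.22 = 18.79 m.
Σ(b_i/K_i) = 3.85/0.116 + 7.72/16.4 + 7.22/1.78 = 37.72 d.
K_eq = L / Σ(b_i/K_i) = 18.79 / 37.72 = 0.4982 m/day.
Q = K_eq · A · (Δh/L) = 0.4982 × 2440 × (8.88/18.79) = 574.5 m³/day.

574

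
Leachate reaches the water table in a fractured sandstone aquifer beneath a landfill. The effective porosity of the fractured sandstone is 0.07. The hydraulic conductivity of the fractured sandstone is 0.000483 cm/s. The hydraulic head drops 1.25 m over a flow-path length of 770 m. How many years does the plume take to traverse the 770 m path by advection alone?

Convert K: 0.000483 cm/s × 864 = 0.4173 m/day.
Hydraulic gradient i = Δh / L = 1.25 / 770 = 0.001623.
Darcy flux q = K · i = 0.4173 × 0.001623 = 0.0006775 m/day.
Seepage velocity v = q / n_e = 0.0006775 / 0.07 = 0.009678 m/day.
Travel time t = L / v = 770 / 0.009678 = 79563 days = 217.8 years.

218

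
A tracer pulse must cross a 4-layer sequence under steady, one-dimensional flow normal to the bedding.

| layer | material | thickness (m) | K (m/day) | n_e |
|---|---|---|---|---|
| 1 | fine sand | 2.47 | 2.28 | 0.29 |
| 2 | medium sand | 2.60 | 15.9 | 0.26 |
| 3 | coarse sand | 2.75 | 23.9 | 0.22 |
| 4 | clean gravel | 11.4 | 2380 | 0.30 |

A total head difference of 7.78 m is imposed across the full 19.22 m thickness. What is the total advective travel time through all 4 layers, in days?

With flow normal to the layers, continuity requires the same specific discharge q through every layer.
Σ(b_i/K_i) = 2.47/2.28 + 2.60/15.9 + 2.75/23.9 + 11.4/2380 = 1.367 d.
q = Δh / Σ(b_i/K_i) = 7.78 / 1.367 = 5.693 m/day.
In each layer the seepage velocity is v_i = q/n_i, so the layer transit time is t_i = b_i·n_i / q:
  layer 1 (fine sand): t_1 = 2.47 × 0.29 / 5.693 = 0.1258 d
  layer 2 (medium sand): t_2 = 2.60 × 0.26 / 5.693 = 0.1188 d
  layer 3 (coarse sand): t_3 = 2.75 × 0.22 / 5.693 = 0.1063 d
  layer 4 (clean gravel): t_4 = 11.4 × 0.30 / 5.693 = 0.6008 d
Total t = Σ t_i = 0.9517 days.

0.952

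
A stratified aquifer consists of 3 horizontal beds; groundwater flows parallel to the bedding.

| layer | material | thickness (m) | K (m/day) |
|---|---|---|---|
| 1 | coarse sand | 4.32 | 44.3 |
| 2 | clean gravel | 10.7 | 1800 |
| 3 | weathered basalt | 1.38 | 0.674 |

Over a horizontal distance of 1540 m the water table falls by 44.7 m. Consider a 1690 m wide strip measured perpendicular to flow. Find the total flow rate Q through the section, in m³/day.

Flow is parallel to layering, so each bed carries its own Darcy discharge and the transmissivities add.
Σ(K_i·b_i) = 44.3×4.32 + 1800×10.7 + 0.674×1.38 = 19452 m²/day.
Hydraulic gradient i = Δh / L = 44.7 / 1540 = 0.02903.
Q = Σ(K_i·b_i) · W · i = 19452 × 1690 × 0.02903 = 9.542e+05 m³/day.

954000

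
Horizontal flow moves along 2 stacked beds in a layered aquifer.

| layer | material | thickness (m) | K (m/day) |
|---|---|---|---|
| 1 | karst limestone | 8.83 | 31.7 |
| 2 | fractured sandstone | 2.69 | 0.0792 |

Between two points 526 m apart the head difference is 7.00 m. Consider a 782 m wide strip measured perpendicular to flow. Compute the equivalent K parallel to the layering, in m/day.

Flow is parallel to layering, so each bed carries its own Darcy discharge and the transmissivities add.
Σ(K_i·b_i) = 31.7×8.83 + 0.0792×2.69 = 280.1 m²/day.
Total thickness b = 11.52 m, so K_eq = Σ(K_i·b_i)/b = 24.32 m/day.

24.3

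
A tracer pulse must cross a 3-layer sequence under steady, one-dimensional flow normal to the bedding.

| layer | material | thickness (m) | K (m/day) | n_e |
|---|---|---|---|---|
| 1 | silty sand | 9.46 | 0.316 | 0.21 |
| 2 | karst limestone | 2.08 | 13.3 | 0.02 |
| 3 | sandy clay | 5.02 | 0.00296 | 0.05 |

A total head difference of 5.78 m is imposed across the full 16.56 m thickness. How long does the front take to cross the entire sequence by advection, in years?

1.86

With flow normal to the layers, continuity requires the same specific discharge q through every layer.
Σ(b_i/K_i) = 9.46/0.316 + 2.08/13.3 + 5.02/0.00296 = 1726 d.
q = Δh / Σ(b_i/K_i) = 5.78 / 1726 = 0.003349 m/day.
In each layer the seepage velocity is v_i = q/n_i, so the layer transit time is t_i = b_i·n_i / q:
  layer 1 (silty sand): t_1 = 9.46 × 0.21 / 0.003349 = 593.2 d
  layer 2 (karst limestone): t_2 = 2.08 × 0.02 / 0.003349 = 12.42 d
  layer 3 (sandy clay): t_3 = 5.02 × 0.05 / 0.003349 = 74.95 d
Total t = Σ t_i = 680.6 days = 1.863 years.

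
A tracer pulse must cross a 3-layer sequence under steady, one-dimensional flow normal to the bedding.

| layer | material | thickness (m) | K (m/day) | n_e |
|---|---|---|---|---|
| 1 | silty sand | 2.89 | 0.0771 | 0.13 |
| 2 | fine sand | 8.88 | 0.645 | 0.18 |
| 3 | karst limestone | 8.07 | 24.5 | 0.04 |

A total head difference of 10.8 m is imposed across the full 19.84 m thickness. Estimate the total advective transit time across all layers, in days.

11.0

With flow normal to the layers, continuity requires the same specific discharge q through every layer.
Σ(b_i/K_i) = 2.89/0.0771 + 8.88/0.645 + 8.07/24.5 = 51.58 d.
q = Δh / Σ(b_i/K_i) = 10.8 / 51.58 = 0.2094 m/day.
In each layer the seepage velocity is v_i = q/n_i, so the layer transit time is t_i = b_i·n_i / q:
  layer 1 (silty sand): t_1 = 2.89 × 0.13 / 0.2094 = 1.794 d
  layer 2 (fine sand): t_2 = 8.88 × 0.18 / 0.2094 = 7.634 d
  layer 3 (karst limestone): t_3 = 8.07 × 0.04 / 0.2094 = 1.542 d
Total t = Σ t_i = 10.97 days.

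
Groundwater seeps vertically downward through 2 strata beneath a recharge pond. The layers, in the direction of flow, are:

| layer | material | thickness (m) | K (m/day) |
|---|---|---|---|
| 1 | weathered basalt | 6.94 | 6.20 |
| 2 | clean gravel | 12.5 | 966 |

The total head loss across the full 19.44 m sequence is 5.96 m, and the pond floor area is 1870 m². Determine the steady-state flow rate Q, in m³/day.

Flow is perpendicular to layering, so the layers act in series and the equivalent K is the thickness-weighted harmonic mean.
Total thickness L = 6.94 + 12.5 = 19.44 m.
Σ(b_i/K_i) = 6.94/6.20 + 12.5/966 = 1.132 d.
K_eq = L / Σ(b_i/K_i) = 19.44 / 1.132 = 17.17 m/day.
Q = K_eq · A · (Δh/L) = 17.17 × 1870 × (5.96/19.44) = 9843 m³/day.

9840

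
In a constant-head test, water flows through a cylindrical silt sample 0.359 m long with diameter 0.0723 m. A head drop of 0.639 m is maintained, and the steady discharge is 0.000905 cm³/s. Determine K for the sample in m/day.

Cross-sectional area A = π·(d/2)² = π × (0.0723/2)² = 0.004106 m².
Convert discharge: 0.000905 cm³/s = 9.050e-10 m³/s.
Darcy's law rearranged: K = Q·L / (A·Δh) = 9.050e-10 × 0.359 / (0.004106 × 0.639) = 1.238e-07 m/s = 0.01070 m/day.

0.0107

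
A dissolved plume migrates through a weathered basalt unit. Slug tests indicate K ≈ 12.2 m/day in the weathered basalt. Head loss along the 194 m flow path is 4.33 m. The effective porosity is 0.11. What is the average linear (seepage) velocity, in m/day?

2.48

Hydraulic gradient i = Δh / L = 4.33 / 194 = 0.02232.
Darcy flux q = K · i = 12.20 × 0.02232 = 0.2723 m/day.
Seepage velocity v = q / n_e = 0.2723 / 0.11 = 2.475 m/day.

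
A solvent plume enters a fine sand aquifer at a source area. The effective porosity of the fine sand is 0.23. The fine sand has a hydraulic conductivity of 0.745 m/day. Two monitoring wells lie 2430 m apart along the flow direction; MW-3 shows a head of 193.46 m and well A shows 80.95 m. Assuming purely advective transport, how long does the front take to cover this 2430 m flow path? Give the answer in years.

Hydraulic gradient i = (193.46 − 80.95) / 2430 = 112.51 / 2430 = 0.04630.
Darcy flux q = K · i = 0.7450 × 0.04630 = 0.03449 m/day.
Seepage velocity v = q / n_e = 0.03449 / 0.23 = 0.1500 m/day.
Travel time t = L / v = 2430 / 0.1500 = 16203 days = 44.36 years.

44.4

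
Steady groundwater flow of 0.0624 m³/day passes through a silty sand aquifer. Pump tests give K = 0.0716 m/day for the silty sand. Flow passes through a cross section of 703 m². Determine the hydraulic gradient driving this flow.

From Q = K·A·i, i = Q / (K·A) = 0.0624 / (0.07160 × 703.0) = 0.001240.

0.00124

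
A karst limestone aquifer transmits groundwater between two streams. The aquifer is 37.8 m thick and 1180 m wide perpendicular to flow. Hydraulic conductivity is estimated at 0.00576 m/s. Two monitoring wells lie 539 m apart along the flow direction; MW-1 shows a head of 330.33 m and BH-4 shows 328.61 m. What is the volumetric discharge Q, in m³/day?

70800

Convert K: 0.00576 m/s × 86400 = 497.7 m/day.
Cross-sectional area A = 1180 × 37.8 = 44604 m².
Hydraulic gradient i = (330.33 − 328.61) / 539 = 1.72 / 539 = 0.003191.
Darcy's law: Q = K · A · i = 497.7 × 44604 × 0.003191 = 70835 m³/day.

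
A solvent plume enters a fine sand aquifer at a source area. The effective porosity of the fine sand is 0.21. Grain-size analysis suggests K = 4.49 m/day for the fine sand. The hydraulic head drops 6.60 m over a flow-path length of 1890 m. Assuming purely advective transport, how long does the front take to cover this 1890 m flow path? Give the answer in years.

Hydraulic gradient i = Δh / L = 6.60 / 1890 = 0.003492.
Darcy flux q = K · i = 4.490 × 0.003492 = 0.01568 m/day.
Seepage velocity v = q / n_e = 0.01568 / 0.21 = 0.07466 m/day.
Travel time t = L / v = 1890 / 0.07466 = 25314 days = 69.30 years.

69.3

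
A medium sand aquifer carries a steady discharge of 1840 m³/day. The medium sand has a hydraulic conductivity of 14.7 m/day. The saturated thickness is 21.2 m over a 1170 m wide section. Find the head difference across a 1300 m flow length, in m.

6.56

Cross-sectional area A = 1170 × 21.2 = 24804 m².
From Q = K·A·i, i = Q / (K·A) = 1840 / (14.70 × 24804) = 0.005046.
Head loss Δh = i · L = 0.005046 × 1300 = 6.560 m.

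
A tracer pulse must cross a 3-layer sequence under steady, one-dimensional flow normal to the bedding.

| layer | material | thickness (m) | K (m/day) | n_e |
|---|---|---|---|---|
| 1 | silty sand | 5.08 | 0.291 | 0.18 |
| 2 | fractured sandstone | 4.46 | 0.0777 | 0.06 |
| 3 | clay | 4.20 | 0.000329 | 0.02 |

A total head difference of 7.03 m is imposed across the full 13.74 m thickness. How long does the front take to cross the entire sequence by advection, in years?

6.33

With flow normal to the layers, continuity requires the same specific discharge q through every layer.
Σ(b_i/K_i) = 5.08/0.291 + 4.46/0.0777 + 4.20/0.000329 = 12841 d.
q = Δh / Σ(b_i/K_i) = 7.03 / 12841 = 0.0005475 m/day.
In each layer the seepage velocity is v_i = q/n_i, so the layer transit time is t_i = b_i·n_i / q:
  layer 1 (silty sand): t_1 = 5.08 × 0.18 / 0.0005475 = 1670 d
  layer 2 (fractured sandstone): t_2 = 4.46 × 0.06 / 0.0005475 = 488.8 d
  layer 3 (clay): t_3 = 4.20 × 0.02 / 0.0005475 = 153.4 d
Total t = Σ t_i = 2312 days = 6.331 years.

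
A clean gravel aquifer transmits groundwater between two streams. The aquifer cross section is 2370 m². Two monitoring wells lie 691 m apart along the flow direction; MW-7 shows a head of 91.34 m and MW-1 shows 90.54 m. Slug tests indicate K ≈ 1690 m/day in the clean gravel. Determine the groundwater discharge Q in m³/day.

Hydraulic gradient i = (91.34 − 90.54) / 691 = 0.8 / 691 = 0.001158.
Darcy's law: Q = K · A · i = 1690 × 2370 × 0.001158 = 4637 m³/day.

4640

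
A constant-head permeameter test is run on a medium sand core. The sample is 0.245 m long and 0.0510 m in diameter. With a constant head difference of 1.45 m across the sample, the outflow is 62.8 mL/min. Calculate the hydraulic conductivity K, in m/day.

Cross-sectional area A = π·(d/2)² = π × (0.0510/2)² = 0.002043 m².
Convert discharge: 62.8 mL/min = 1.047e-06 m³/s.
Darcy's law rearranged: K = Q·L / (A·Δh) = 1.047e-06 × 0.245 / (0.002043 × 1.45) = 8.657e-05 m/s = 7.480 m/day.

7.48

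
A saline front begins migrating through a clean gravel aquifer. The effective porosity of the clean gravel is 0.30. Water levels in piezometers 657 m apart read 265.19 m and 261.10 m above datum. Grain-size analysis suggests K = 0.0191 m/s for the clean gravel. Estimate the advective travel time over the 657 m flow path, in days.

Convert K: 0.0191 m/s × 86400 = 1650 m/day.
Hydraulic gradient i = (265.19 − 261.10) / 657 = 4.09 / 657 = 0.006225.
Darcy flux q = K · i = 1650 × 0.006225 = 10.27 m/day.
Seepage velocity v = q / n_e = 10.27 / 0.30 = 34.24 m/day.
Travel time t = L / v = 657 / 34.24 = 19.19 days.

19.2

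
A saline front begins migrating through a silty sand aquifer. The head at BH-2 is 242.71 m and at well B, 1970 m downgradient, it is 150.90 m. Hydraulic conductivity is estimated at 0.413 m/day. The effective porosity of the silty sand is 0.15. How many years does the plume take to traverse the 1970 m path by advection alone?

Hydraulic gradient i = (242.71 − 150.90) / 1970 = 91.81 / 1970 = 0.04660.
Darcy flux q = K · i = 0.4130 × 0.04660 = 0.01925 m/day.
Seepage velocity v = q / n_e = 0.01925 / 0.15 = 0.1283 m/day.
Travel time t = L / v = 1970 / 0.1283 = 15353 days = 42.03 years.

42.0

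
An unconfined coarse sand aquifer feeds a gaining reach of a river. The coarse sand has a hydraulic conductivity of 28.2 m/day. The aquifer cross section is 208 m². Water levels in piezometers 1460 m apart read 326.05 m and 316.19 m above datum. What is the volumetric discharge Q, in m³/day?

39.6

Hydraulic gradient i = (326.05 − 316.19) / 1460 = 9.86 / 1460 = 0.006753.
Darcy's law: Q = K · A · i = 28.20 × 208.0 × 0.006753 = 39.61 m³/day.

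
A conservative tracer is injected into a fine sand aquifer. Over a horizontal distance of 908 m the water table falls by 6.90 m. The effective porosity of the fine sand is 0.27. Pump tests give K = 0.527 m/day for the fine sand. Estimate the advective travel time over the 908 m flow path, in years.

168

Hydraulic gradient i = Δh / L = 6.90 / 908 = 0.007599.
Darcy flux q = K · i = 0.5270 × 0.007599 = 0.004005 m/day.
Seepage velocity v = q / n_e = 0.004005 / 0.27 = 0.01483 m/day.
Travel time t = L / v = 908 / 0.01483 = 61218 days = 167.6 years.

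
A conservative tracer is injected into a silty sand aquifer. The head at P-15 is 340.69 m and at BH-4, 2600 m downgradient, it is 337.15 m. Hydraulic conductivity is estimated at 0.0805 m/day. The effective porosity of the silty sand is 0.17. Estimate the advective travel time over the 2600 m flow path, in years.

11000

Hydraulic gradient i = (340.69 − 337.15) / 2600 = 3.54 / 2600 = 0.001362.
Darcy flux q = K · i = 0.08050 × 0.001362 = 0.0001096 m/day.
Seepage velocity v = q / n_e = 0.0001096 / 0.17 = 0.0006447 m/day.
Travel time t = L / v = 2600 / 0.0006447 = 4.033e+06 days = 11041 years.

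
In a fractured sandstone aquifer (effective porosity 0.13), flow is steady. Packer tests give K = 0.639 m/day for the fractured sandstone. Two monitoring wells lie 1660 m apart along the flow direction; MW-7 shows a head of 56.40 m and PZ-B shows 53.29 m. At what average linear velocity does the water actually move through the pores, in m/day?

Hydraulic gradient i = (56.40 − 53.29) / 1660 = 3.11 / 1660 = 0.001873.
Darcy flux q = K · i = 0.6390 × 0.001873 = 0.001197 m/day.
Seepage velocity v = q / n_e = 0.001197 / 0.13 = 0.009209 m/day.

0.00921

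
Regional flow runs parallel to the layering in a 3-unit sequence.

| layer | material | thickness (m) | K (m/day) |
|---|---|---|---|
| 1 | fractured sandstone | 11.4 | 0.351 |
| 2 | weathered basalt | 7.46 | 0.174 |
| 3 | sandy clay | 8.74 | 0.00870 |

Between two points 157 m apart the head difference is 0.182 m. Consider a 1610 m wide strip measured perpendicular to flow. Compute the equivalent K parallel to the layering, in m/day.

Flow is parallel to layering, so each bed carries its own Darcy discharge and the transmissivities add.
Σ(K_i·b_i) = 0.351×11.4 + 0.174×7.46 + 0.00870×8.74 = 5.375 m²/day.
Total thickness b = 27.60 m, so K_eq = Σ(K_i·b_i)/b = 0.1948 m/day.

0.195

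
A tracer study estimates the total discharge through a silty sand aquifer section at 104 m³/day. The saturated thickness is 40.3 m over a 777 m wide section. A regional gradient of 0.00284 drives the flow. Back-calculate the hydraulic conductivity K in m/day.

1.17

Cross-sectional area A = 777 × 40.3 = 31313 m².
Hydraulic gradient i = 0.00284.
From Q = K·A·i, K = Q / (A·i) = 104 / (31313 × 0.002840) = 1.169 m/day.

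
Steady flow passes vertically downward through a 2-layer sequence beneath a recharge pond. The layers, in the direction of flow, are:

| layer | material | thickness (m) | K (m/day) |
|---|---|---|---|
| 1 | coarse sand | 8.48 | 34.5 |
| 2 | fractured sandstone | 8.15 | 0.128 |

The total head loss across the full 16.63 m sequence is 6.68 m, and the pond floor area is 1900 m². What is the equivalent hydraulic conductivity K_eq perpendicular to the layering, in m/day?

0.260

Flow is perpendicular to layering, so the layers act in series and the equivalent K is the thickness-weighted harmonic mean.
Total thickness L = 8.48 + 8.15 = 16.63 m.
Σ(b_i/K_i) = 8.48/34.5 + 8.15/0.128 = 63.92 d.
K_eq = L / Σ(b_i/K_i) = 16.63 / 63.92 = 0.2602 m/day.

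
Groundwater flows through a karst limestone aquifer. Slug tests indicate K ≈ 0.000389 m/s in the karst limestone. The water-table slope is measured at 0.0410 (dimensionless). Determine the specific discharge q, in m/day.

1.38

Convert K: 0.000389 m/s × 86400 = 33.61 m/day.
Hydraulic gradient i = 0.0410.
Specific discharge q = K · i = 33.61 × 0.04100 = 1.378 m/day.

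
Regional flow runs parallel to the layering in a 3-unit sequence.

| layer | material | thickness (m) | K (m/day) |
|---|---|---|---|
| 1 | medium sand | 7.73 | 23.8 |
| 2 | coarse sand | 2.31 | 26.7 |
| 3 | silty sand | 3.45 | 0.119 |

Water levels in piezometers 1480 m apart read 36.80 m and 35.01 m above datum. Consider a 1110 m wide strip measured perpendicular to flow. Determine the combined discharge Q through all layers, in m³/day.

330

Flow is parallel to layering, so each bed carries its own Darcy discharge and the transmissivities add.
Σ(K_i·b_i) = 23.8×7.73 + 26.7×2.31 + 0.119×3.45 = 246.1 m²/day.
Hydraulic gradient i = (36.80 − 35.01) / 1480 = 1.79 / 1480 = 0.001209.
Q = Σ(K_i·b_i) · W · i = 246.1 × 1110 × 0.001209 = 330.3 m³/day.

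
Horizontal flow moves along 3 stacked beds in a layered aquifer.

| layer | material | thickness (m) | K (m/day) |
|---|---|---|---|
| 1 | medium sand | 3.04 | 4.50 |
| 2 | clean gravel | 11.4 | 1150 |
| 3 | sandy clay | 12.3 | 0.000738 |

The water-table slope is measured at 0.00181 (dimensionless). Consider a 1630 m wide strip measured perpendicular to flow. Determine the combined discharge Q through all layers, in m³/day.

Flow is parallel to layering, so each bed carries its own Darcy discharge and the transmissivities add.
Σ(K_i·b_i) = 4.50×3.04 + 1150×11.4 + 0.000738×12.3 = 13124 m²/day.
Hydraulic gradient i = 0.00181.
Q = Σ(K_i·b_i) · W · i = 13124 × 1630 × 0.001810 = 38719 m³/day.

38700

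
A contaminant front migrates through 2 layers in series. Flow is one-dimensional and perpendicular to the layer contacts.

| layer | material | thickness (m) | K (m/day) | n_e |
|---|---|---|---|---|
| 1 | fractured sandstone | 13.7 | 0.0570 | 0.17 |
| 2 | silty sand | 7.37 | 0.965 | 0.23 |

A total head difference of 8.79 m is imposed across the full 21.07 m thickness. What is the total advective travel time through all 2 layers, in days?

With flow normal to the layers, continuity requires the same specific discharge q through every layer.
Σ(b_i/K_i) = 13.7/0.0570 + 7.37/0.965 = 248.0 d.
q = Δh / Σ(b_i/K_i) = 8.79 / 248.0 = 0.03545 m/day.
In each layer the seepage velocity is v_i = q/n_i, so the layer transit time is t_i = b_i·n_i / q:
  layer 1 (fractured sandstone): t_1 = 13.7 × 0.17 / 0.03545 = 65.71 d
  layer 2 (silty sand): t_2 = 7.37 × 0.23 / 0.03545 = 47.82 d
Total t = Σ t_i = 113.5 days.

114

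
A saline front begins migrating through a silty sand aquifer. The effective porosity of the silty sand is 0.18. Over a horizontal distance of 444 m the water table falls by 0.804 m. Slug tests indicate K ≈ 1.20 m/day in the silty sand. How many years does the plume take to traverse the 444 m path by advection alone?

Hydraulic gradient i = Δh / L = 0.804 / 444 = 0.001811.
Darcy flux q = K · i = 1.200 × 0.001811 = 0.002173 m/day.
Seepage velocity v = q / n_e = 0.002173 / 0.18 = 0.01207 m/day.
Travel time t = L / v = 444 / 0.01207 = 36779 days = 100.7 years.

101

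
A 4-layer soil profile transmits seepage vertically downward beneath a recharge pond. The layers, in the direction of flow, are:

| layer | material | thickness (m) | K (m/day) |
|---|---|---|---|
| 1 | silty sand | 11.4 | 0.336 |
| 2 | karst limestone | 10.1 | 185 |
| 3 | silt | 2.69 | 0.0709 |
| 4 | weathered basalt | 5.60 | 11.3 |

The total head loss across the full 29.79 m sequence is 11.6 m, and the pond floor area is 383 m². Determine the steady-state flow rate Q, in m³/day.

Flow is perpendicular to layering, so the layers act in series and the equivalent K is the thickness-weighted harmonic mean.
Total thickness L = 11.4 + 10.1 + 2.69 + 5.60 = 29.79 m.
Σ(b_i/K_i) = 11.4/0.336 + 10.1/185 + 2.69/0.0709 + 5.60/11.3 = 72.42 d.
K_eq = L / Σ(b_i/K_i) = 29.79 / 72.42 = 0.4114 m/day.
Q = K_eq · A · (Δh/L) = 0.4114 × 383 × (11.6/29.79) = 61.35 m³/day.

61.3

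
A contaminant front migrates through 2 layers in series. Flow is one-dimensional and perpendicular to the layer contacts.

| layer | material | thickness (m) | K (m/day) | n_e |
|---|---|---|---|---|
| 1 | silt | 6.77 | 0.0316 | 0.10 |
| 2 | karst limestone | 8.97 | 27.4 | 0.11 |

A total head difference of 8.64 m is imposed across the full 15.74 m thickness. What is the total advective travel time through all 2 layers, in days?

With flow normal to the layers, continuity requires the same specific discharge q through every layer.
Σ(b_i/K_i) = 6.77/0.0316 + 8.97/27.4 = 214.6 d.
q = Δh / Σ(b_i/K_i) = 8.64 / 214.6 = 0.04027 m/day.
In each layer the seepage velocity is v_i = q/n_i, so the layer transit time is t_i = b_i·n_i / q:
  layer 1 (silt): t_1 = 6.77 × 0.10 / 0.04027 = 16.81 d
  layer 2 (karst limestone): t_2 = 8.97 × 0.11 / 0.04027 = 24.50 d
Total t = Σ t_i = 41.32 days.

41.3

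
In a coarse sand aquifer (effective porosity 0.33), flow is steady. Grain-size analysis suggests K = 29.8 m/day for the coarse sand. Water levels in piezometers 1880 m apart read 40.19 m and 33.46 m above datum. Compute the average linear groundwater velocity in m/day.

Hydraulic gradient i = (40.19 − 33.46) / 1880 = 6.73 / 1880 = 0.003580.
Darcy flux q = K · i = 29.80 × 0.003580 = 0.1067 m/day.
Seepage velocity v = q / n_e = 0.1067 / 0.33 = 0.3233 m/day.

0.323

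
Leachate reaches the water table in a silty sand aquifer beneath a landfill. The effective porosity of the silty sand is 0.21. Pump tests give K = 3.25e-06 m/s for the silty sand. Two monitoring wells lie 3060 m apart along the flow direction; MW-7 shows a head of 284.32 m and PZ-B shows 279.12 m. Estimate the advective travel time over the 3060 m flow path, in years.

Convert K: 3.25e-06 m/s × 86400 = 0.2808 m/day.
Hydraulic gradient i = (284.32 − 279.12) / 3060 = 5.2 / 3060 = 0.001699.
Darcy flux q = K · i = 0.2808 × 0.001699 = 0.0004772 m/day.
Seepage velocity v = q / n_e = 0.0004772 / 0.21 = 0.002272 m/day.
Travel time t = L / v = 3060 / 0.002272 = 1.347e+06 days = 3687 years.

3690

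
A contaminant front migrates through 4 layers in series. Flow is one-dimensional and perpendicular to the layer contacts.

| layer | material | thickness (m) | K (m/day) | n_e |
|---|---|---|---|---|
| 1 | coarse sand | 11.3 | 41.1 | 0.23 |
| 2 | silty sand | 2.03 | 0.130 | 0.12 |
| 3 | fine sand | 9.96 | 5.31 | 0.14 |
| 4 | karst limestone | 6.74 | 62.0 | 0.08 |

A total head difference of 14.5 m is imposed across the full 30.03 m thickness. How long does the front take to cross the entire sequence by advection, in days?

5.89

With flow normal to the layers, continuity requires the same specific discharge q through every layer.
Σ(b_i/K_i) = 11.3/41.1 + 2.03/0.130 + 9.96/5.31 + 6.74/62.0 = 17.87 d.
q = Δh / Σ(b_i/K_i) = 14.5 / 17.87 = 0.8112 m/day.
In each layer the seepage velocity is v_i = q/n_i, so the layer transit time is t_i = b_i·n_i / q:
  layer 1 (coarse sand): t_1 = 11.3 × 0.23 / 0.8112 = 3.204 d
  layer 2 (silty sand): t_2 = 2.03 × 0.12 / 0.8112 = 0.3003 d
  layer 3 (fine sand): t_3 = 9.96 × 0.14 / 0.8112 = 1.719 d
  layer 4 (karst limestone): t_4 = 6.74 × 0.08 / 0.8112 = 0.6647 d
Total t = Σ t_i = 5.888 days.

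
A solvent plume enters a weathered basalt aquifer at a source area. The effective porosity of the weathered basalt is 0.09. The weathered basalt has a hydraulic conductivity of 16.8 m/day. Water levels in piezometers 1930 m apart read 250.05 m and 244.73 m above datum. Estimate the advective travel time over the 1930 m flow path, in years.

10.3

Hydraulic gradient i = (250.05 − 244.73) / 1930 = 5.32 / 1930 = 0.002756.
Darcy flux q = K · i = 16.80 × 0.002756 = 0.04631 m/day.
Seepage velocity v = q / n_e = 0.04631 / 0.09 = 0.5145 m/day.
Travel time t = L / v = 1930 / 0.5145 = 3751 days = 10.27 years.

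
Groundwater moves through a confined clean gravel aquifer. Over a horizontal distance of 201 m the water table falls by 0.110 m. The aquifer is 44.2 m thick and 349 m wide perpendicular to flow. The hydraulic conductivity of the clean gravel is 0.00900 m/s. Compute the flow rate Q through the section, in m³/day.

6560

Convert K: 0.00900 m/s × 86400 = 777.6 m/day.
Cross-sectional area A = 349 × 44.2 = 15426 m².
Hydraulic gradient i = Δh / L = 0.110 / 201 = 0.0005473.
Darcy's law: Q = K · A · i = 777.6 × 15426 × 0.0005473 = 6564 m³/day.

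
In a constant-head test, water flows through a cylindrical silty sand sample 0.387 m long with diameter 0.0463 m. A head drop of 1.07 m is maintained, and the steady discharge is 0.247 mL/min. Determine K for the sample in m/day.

0.0764

Cross-sectional area A = π·(d/2)² = π × (0.0463/2)² = 0.001684 m².
Convert discharge: 0.247 mL/min = 4.117e-09 m³/s.
Darcy's law rearranged: K = Q·L / (A·Δh) = 4.117e-09 × 0.387 / (0.001684 × 1.07) = 8.843e-07 m/s = 0.07641 m/day.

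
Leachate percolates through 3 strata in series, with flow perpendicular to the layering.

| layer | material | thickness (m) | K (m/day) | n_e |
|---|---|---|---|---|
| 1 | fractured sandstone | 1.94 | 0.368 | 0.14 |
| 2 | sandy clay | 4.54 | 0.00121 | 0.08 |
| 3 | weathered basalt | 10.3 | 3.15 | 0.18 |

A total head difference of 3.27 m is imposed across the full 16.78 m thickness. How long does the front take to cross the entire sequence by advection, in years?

7.84

With flow normal to the layers, continuity requires the same specific discharge q through every layer.
Σ(b_i/K_i) = 1.94/0.368 + 4.54/0.00121 + 10.3/3.15 = 3761 d.
q = Δh / Σ(b_i/K_i) = 3.27 / 3761 = 0.0008695 m/day.
In each layer the seepage velocity is v_i = q/n_i, so the layer transit time is t_i = b_i·n_i / q:
  layer 1 (fractured sandstone): t_1 = 1.94 × 0.14 / 0.0008695 = 312.3 d
  layer 2 (sandy clay): t_2 = 4.54 × 0.08 / 0.0008695 = 417.7 d
  layer 3 (weathered basalt): t_3 = 10.3 × 0.18 / 0.0008695 = 2132 d
Total t = Σ t_i = 2862 days = 7.836 years.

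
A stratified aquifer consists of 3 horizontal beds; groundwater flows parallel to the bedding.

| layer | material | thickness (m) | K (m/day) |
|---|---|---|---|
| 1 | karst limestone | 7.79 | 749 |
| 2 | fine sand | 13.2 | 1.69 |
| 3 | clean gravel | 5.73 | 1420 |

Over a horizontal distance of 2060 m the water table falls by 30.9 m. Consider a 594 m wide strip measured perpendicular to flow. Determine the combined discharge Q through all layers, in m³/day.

125000

Flow is parallel to layering, so each bed carries its own Darcy discharge and the transmissivities add.
Σ(K_i·b_i) = 749×7.79 + 1.69×13.2 + 1420×5.73 = 13994 m²/day.
Hydraulic gradient i = Δh / L = 30.9 / 2060 = 0.01500.
Q = Σ(K_i·b_i) · W · i = 13994 × 594 × 0.01500 = 1.247e+05 m³/day.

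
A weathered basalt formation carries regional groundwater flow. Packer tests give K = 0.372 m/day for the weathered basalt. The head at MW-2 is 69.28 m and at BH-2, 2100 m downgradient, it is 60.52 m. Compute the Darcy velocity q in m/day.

0.00155

Hydraulic gradient i = (69.28 − 60.52) / 2100 = 8.76 / 2100 = 0.004171.
Specific discharge q = K · i = 0.3720 × 0.004171 = 0.001552 m/day.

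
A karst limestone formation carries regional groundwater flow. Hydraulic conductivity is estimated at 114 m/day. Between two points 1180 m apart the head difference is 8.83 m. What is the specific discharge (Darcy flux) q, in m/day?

Hydraulic gradient i = Δh / L = 8.83 / 1180 = 0.007483.
Specific discharge q = K · i = 114.0 × 0.007483 = 0.8531 m/day.

0.853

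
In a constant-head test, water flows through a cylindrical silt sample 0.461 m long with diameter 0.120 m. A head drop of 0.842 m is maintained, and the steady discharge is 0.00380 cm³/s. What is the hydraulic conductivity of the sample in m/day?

0.0159

Cross-sectional area A = π·(d/2)² = π × (0.120/2)² = 0.01131 m².
Convert discharge: 0.00380 cm³/s = 3.800e-09 m³/s.
Darcy's law rearranged: K = Q·L / (A·Δh) = 3.800e-09 × 0.461 / (0.01131 × 0.842) = 1.840e-07 m/s = 0.01589 m/day.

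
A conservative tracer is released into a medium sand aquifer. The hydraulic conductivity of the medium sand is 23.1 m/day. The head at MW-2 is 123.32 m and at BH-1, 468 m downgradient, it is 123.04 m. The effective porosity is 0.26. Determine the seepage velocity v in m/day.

0.0532

Hydraulic gradient i = (123.32 − 123.04) / 468 = 0.28 / 468 = 0.0005983.
Darcy flux q = K · i = 23.10 × 0.0005983 = 0.01382 m/day.
Seepage velocity v = q / n_e = 0.01382 / 0.26 = 0.05316 m/day.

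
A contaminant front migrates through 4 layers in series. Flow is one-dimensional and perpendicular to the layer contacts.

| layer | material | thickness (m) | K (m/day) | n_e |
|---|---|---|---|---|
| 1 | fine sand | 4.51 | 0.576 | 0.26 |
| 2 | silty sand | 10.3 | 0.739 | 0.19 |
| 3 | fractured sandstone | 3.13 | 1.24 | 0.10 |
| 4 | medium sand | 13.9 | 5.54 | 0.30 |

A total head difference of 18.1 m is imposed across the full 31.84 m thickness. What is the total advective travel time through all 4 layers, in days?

With flow normal to the layers, continuity requires the same specific discharge q through every layer.
Σ(b_i/K_i) = 4.51/0.576 + 10.3/0.739 + 3.13/1.24 + 13.9/5.54 = 26.80 d.
q = Δh / Σ(b_i/K_i) = 18.1 / 26.80 = 0.6754 m/day.
In each layer the seepage velocity is v_i = q/n_i, so the layer transit time is t_i = b_i·n_i / q:
  layer 1 (fine sand): t_1 = 4.51 × 0.26 / 0.6754 = 1.736 d
  layer 2 (silty sand): t_2 = 10.3 × 0.19 / 0.6754 = 2.898 d
  layer 3 (fractured sandstone): t_3 = 3.13 × 0.10 / 0.6754 = 0.4635 d
  layer 4 (medium sand): t_4 = 13.9 × 0.30 / 0.6754 = 6.175 d
Total t = Σ t_i = 11.27 days.

11.3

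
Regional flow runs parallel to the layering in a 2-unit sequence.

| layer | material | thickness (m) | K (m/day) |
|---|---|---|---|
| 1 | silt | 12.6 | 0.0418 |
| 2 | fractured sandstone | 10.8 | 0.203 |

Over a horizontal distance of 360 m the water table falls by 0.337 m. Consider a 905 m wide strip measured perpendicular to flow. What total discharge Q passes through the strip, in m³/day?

2.30

Flow is parallel to layering, so each bed carries its own Darcy discharge and the transmissivities add.
Σ(K_i·b_i) = 0.0418×12.6 + 0.203×10.8 = 2.719 m²/day.
Hydraulic gradient i = Δh / L = 0.337 / 360 = 0.0009361.
Q = Σ(K_i·b_i) · W · i = 2.719 × 905 × 0.0009361 = 2.304 m³/day.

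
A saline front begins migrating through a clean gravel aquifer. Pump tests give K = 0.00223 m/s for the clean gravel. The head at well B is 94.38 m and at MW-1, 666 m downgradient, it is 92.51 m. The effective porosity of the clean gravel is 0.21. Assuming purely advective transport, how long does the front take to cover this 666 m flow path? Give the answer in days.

259

Convert K: 0.00223 m/s × 86400 = 192.7 m/day.
Hydraulic gradient i = (94.38 − 92.51) / 666 = 1.87 / 666 = 0.002808.
Darcy flux q = K · i = 192.7 × 0.002808 = 0.5410 m/day.
Seepage velocity v = q / n_e = 0.5410 / 0.21 = 2.576 m/day.
Travel time t = L / v = 666 / 2.576 = 258.5 days.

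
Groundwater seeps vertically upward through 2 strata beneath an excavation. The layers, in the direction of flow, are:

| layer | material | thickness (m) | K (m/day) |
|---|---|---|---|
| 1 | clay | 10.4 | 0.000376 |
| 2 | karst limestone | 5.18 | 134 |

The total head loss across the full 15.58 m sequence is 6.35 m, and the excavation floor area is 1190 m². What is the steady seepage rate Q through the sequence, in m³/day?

Flow is perpendicular to layering, so the layers act in series and the equivalent K is the thickness-weighted harmonic mean.
Total thickness L = 10.4 + 5.18 = 15.58 m.
Σ(b_i/K_i) = 10.4/0.000376 + 5.18/134 = 27660 d.
K_eq = L / Σ(b_i/K_i) = 15.58 / 27660 = 0.0005633 m/day.
Q = K_eq · A · (Δh/L) = 0.0005633 × 1190 × (6.35/15.58) = 0.2732 m³/day.

0.273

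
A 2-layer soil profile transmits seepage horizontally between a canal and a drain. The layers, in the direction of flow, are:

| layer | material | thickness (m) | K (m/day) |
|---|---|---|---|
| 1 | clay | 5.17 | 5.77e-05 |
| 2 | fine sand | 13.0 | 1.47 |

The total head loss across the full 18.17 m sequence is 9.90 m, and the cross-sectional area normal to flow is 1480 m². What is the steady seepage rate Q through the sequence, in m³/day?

0.164

Flow is perpendicular to layering, so the layers act in series and the equivalent K is the thickness-weighted harmonic mean.
Total thickness L = 5.17 + 13.0 = 18.17 m.
Σ(b_i/K_i) = 5.17/5.77e-05 + 13.0/1.47 = 89610 d.
K_eq = L / Σ(b_i/K_i) = 18.17 / 89610 = 0.0002028 m/day.
Q = K_eq · A · (Δh/L) = 0.0002028 × 1480 × (9.90/18.17) = 0.1635 m³/day.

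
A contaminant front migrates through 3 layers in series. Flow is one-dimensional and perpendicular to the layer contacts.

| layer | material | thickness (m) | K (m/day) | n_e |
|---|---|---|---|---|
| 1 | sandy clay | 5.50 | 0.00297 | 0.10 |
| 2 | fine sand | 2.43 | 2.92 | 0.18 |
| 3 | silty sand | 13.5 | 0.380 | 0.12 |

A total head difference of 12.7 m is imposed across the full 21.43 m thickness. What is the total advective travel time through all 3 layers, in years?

1.06

With flow normal to the layers, continuity requires the same specific discharge q through every layer.
Σ(b_i/K_i) = 5.50/0.00297 + 2.43/2.92 + 13.5/0.380 = 1888 d.
q = Δh / Σ(b_i/K_i) = 12.7 / 1888 = 0.006726 m/day.
In each layer the seepage velocity is v_i = q/n_i, so the layer transit time is t_i = b_i·n_i / q:
  layer 1 (sandy clay): t_1 = 5.50 × 0.10 / 0.006726 = 81.77 d
  layer 2 (fine sand): t_2 = 2.43 × 0.18 / 0.006726 = 65.03 d
  layer 3 (silty sand): t_3 = 13.5 × 0.12 / 0.006726 = 240.9 d
Total t = Σ t_i = 387.7 days = 1.061 years.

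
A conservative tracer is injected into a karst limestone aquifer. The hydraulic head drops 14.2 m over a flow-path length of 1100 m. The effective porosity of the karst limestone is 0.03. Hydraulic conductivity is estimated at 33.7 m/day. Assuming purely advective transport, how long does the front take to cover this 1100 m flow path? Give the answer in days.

75.9

Hydraulic gradient i = Δh / L = 14.2 / 1100 = 0.01291.
Darcy flux q = K · i = 33.70 × 0.01291 = 0.4350 m/day.
Seepage velocity v = q / n_e = 0.4350 / 0.03 = 14.50 m/day.
Travel time t = L / v = 1100 / 14.50 = 75.86 days.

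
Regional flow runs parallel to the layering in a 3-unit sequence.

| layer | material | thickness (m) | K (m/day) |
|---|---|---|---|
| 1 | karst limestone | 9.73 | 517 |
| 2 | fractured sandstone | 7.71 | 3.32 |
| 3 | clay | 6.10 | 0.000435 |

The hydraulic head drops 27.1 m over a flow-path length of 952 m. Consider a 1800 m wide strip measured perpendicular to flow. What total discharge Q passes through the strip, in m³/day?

Flow is parallel to layering, so each bed carries its own Darcy discharge and the transmissivities add.
Σ(K_i·b_i) = 517×9.73 + 3.32×7.71 + 0.000435×6.10 = 5056 m²/day.
Hydraulic gradient i = Δh / L = 27.1 / 952 = 0.02847.
Q = Σ(K_i·b_i) · W · i = 5056 × 1800 × 0.02847 = 2.591e+05 m³/day.

259000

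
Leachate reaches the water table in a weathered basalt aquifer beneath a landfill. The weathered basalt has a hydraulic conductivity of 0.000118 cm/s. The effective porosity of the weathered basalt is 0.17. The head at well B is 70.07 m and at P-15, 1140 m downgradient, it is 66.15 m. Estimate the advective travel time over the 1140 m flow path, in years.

Convert K: 0.000118 cm/s × 864 = 0.1020 m/day.
Hydraulic gradient i = (70.07 − 66.15) / 1140 = 3.92 / 1140 = 0.003439.
Darcy flux q = K · i = 0.1020 × 0.003439 = 0.0003506 m/day.
Seepage velocity v = q / n_e = 0.0003506 / 0.17 = 0.002062 m/day.
Travel time t = L / v = 1140 / 0.002062 = 5.528e+05 days = 1514 years.

1510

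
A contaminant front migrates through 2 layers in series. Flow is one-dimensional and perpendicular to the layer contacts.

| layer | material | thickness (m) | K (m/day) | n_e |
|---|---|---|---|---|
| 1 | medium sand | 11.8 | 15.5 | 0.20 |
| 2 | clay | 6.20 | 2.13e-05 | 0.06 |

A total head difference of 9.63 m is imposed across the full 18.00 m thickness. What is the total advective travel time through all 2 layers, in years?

226

With flow normal to the layers, continuity requires the same specific discharge q through every layer.
Σ(b_i/K_i) = 11.8/15.5 + 6.20/2.13e-05 = 2.911e+05 d.
q = Δh / Σ(b_i/K_i) = 9.63 / 2.911e+05 = 3.308e-05 m/day.
In each layer the seepage velocity is v_i = q/n_i, so the layer transit time is t_i = b_i·n_i / q:
  layer 1 (medium sand): t_1 = 11.8 × 0.20 / 3.308e-05 = 71334 d
  layer 2 (clay): t_2 = 6.20 × 0.06 / 3.308e-05 = 11244 d
Total t = Σ t_i = 82579 days = 226.1 years.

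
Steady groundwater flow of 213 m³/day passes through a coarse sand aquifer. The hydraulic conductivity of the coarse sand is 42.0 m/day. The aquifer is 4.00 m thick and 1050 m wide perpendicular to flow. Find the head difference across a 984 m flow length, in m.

Cross-sectional area A = 1050 × 4.00 = 4200 m².
From Q = K·A·i, i = Q / (K·A) = 213 / (42.00 × 4200) = 0.001207.
Head loss Δh = i · L = 0.001207 × 984 = 1.188 m.

1.19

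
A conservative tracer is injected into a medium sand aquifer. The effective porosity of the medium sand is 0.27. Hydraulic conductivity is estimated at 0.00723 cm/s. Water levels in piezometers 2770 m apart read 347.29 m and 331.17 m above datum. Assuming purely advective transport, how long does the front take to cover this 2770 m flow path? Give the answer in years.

56.3

Convert K: 0.00723 cm/s × 864 = 6.247 m/day.
Hydraulic gradient i = (347.29 − 331.17) / 2770 = 16.12 / 2770 = 0.005819.
Darcy flux q = K · i = 6.247 × 0.005819 = 0.03635 m/day.
Seepage velocity v = q / n_e = 0.03635 / 0.27 = 0.1346 m/day.
Travel time t = L / v = 2770 / 0.1346 = 20573 days = 56.33 years.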